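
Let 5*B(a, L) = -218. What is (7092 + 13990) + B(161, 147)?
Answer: 105192/5 ≈ 21038.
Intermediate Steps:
B(a, L) = -218/5 (B(a, L) = (⅕)*(-218) = -218/5)
(7092 + 13990) + B(161, 147) = (7092 + 13990) - 218/5 = 21082 - 218/5 = 105192/5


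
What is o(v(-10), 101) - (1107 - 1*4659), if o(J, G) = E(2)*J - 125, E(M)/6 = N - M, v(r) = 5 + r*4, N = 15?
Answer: 697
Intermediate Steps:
v(r) = 5 + 4*r
E(M) = 90 - 6*M (E(M) = 6*(15 - M) = 90 - 6*M)
o(J, G) = -125 + 78*J (o(J, G) = (90 - 6*2)*J - 125 = (90 - 12)*J - 125 = 78*J - 125 = -125 + 78*J)
o(v(-10), 101) - (1107 - 1*4659) = (-125 + 78*(5 + 4*(-10))) - (1107 - 1*4659) = (-125 + 78*(5 - 40)) - (1107 - 4659) = (-125 + 78*(-35)) - 1*(-3552) = (-125 - 2730) + 3552 = -2855 + 3552 = 697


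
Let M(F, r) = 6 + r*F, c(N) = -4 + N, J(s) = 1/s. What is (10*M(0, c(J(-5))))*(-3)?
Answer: -180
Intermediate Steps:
M(F, r) = 6 + F*r
(10*M(0, c(J(-5))))*(-3) = (10*(6 + 0*(-4 + 1/(-5))))*(-3) = (10*(6 + 0*(-4 - ⅕)))*(-3) = (10*(6 + 0*(-21/5)))*(-3) = (10*(6 + 0))*(-3) = (10*6)*(-3) = 60*(-3) = -180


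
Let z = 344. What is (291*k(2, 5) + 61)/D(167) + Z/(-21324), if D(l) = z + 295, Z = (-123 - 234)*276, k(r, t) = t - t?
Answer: 5355226/1135503 ≈ 4.7162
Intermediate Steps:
k(r, t) = 0
Z = -98532 (Z = -357*276 = -98532)
D(l) = 639 (D(l) = 344 + 295 = 639)
(291*k(2, 5) + 61)/D(167) + Z/(-21324) = (291*0 + 61)/639 - 98532/(-21324) = (0 + 61)*(1/639) - 98532*(-1/21324) = 61*(1/639) + 8211/1777 = 61/639 + 8211/1777 = 5355226/1135503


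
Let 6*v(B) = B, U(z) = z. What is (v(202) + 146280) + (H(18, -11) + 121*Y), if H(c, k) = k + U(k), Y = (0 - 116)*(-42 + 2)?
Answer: 2123195/3 ≈ 7.0773e+5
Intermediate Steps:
Y = 4640 (Y = -116*(-40) = 4640)
H(c, k) = 2*k (H(c, k) = k + k = 2*k)
v(B) = B/6
(v(202) + 146280) + (H(18, -11) + 121*Y) = ((⅙)*202 + 146280) + (2*(-11) + 121*4640) = (101/3 + 146280) + (-22 + 561440) = 438941/3 + 561418 = 2123195/3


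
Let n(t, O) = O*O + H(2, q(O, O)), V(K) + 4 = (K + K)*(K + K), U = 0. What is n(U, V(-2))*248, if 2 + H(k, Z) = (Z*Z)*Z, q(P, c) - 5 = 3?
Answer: 162192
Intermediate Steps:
q(P, c) = 8 (q(P, c) = 5 + 3 = 8)
H(k, Z) = -2 + Z³ (H(k, Z) = -2 + (Z*Z)*Z = -2 + Z²*Z = -2 + Z³)
V(K) = -4 + 4*K² (V(K) = -4 + (K + K)*(K + K) = -4 + (2*K)*(2*K) = -4 + 4*K²)
n(t, O) = 510 + O² (n(t, O) = O*O + (-2 + 8³) = O² + (-2 + 512) = O² + 510 = 510 + O²)
n(U, V(-2))*248 = (510 + (-4 + 4*(-2)²)²)*248 = (510 + (-4 + 4*4)²)*248 = (510 + (-4 + 16)²)*248 = (510 + 12²)*248 = (510 + 144)*248 = 654*248 = 162192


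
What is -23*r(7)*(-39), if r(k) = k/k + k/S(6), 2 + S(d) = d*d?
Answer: 36777/34 ≈ 1081.7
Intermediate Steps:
S(d) = -2 + d² (S(d) = -2 + d*d = -2 + d²)
r(k) = 1 + k/34 (r(k) = k/k + k/(-2 + 6²) = 1 + k/(-2 + 36) = 1 + k/34)
-23*r(7)*(-39) = -23*(1 + (1/34)*7)*(-39) = -23*(1 + 7/34)*(-39) = -23*41/34*(-39) = -943/34*(-39) = 36777/34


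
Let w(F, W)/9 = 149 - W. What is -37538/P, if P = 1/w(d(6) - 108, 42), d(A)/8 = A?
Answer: -36149094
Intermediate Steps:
d(A) = 8*A
w(F, W) = 1341 - 9*W (w(F, W) = 9*(149 - W) = 1341 - 9*W)
P = 1/963 (P = 1/(1341 - 9*42) = 1/(1341 - 378) = 1/963 ≈ 0.0010384)
-37538/P = -37538/1/963 = -37538*963 = -36149094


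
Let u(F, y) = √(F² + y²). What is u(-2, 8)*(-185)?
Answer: -370*√17 ≈ -1525.5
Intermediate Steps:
u(-2, 8)*(-185) = √((-2)² + 8²)*(-185) = √(4 + 64)*(-185) = √68*(-185) = (2*√17)*(-185) = -370*√17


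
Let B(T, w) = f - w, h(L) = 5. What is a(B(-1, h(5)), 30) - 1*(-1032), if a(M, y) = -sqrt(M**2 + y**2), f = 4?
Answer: 1032 - sqrt(901) ≈ 1002.0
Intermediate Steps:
B(T, w) = 4 - w
a(B(-1, h(5)), 30) - 1*(-1032) = -sqrt((4 - 1*5)**2 + 30**2) - 1*(-1032) = -sqrt((4 - 5)**2 + 900) + 1032 = -sqrt((-1)**2 + 900) + 1032 = -sqrt(1 + 900) + 1032 = -sqrt(901) + 1032 = 1032 - sqrt(901)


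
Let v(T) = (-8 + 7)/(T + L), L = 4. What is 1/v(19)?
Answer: -23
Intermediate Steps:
v(T) = -1/(4 + T) (v(T) = (-8 + 7)/(T + 4) = -1/(4 + T))
1/v(19) = 1/(-1/(4 + 19)) = 1/(-1/23) = -23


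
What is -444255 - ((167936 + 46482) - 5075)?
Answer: -653598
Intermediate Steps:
-444255 - ((167936 + 46482) - 5075) = -444255 - (214418 - 5075) = -444255 - 1*209343 = -444255 - 209343 = -653598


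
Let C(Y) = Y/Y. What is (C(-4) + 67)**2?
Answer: 4624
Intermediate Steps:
C(Y) = 1
(C(-4) + 67)**2 = (1 + 67)**2 = 68**2 = 4624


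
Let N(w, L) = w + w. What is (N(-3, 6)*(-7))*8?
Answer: 336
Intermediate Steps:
N(w, L) = 2*w
(N(-3, 6)*(-7))*8 = ((2*(-3))*(-7))*8 = -6*(-7)*8 = 42*8 = 336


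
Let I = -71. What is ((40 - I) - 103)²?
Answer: 64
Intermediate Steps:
((40 - I) - 103)² = ((40 - 1*(-71)) - 103)² = ((40 + 71) - 103)² = (111 - 103)² = 8² = 64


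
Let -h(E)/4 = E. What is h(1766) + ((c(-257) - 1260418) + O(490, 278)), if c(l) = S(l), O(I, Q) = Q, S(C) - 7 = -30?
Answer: -1267227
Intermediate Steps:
S(C) = -23 (S(C) = 7 - 30 = -23)
c(l) = -23
h(E) = -4*E
h(1766) + ((c(-257) - 1260418) + O(490, 278)) = -4*1766 + ((-23 - 1260418) + 278) = -7064 + (-1260441 + 278) = -7064 - 1260163 = -1267227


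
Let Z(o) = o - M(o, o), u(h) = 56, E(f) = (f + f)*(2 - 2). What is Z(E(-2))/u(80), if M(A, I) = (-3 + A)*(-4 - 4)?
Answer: -3/7 ≈ -0.42857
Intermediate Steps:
E(f) = 0 (E(f) = (2*f)*0 = 0)
M(A, I) = 24 - 8*A (M(A, I) = (-3 + A)*(-8) = 24 - 8*A)
Z(o) = -24 + 9*o (Z(o) = o - (24 - 8*o) = o + (-24 + 8*o) = -24 + 9*o)
Z(E(-2))/u(80) = (-24 + 9*0)/56 = (-24 + 0)*(1/56) = -24*1/56 = -3/7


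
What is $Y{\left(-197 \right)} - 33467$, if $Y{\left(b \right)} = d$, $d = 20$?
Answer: $-33447$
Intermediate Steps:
$Y{\left(b \right)} = 20$
$Y{\left(-197 \right)} - 33467 = 20 - 33467 = -33447$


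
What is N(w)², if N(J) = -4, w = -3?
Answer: 16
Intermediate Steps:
N(w)² = (-4)² = 16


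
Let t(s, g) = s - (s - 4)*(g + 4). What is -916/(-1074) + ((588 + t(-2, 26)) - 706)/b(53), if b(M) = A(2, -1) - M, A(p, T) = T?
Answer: -416/1611 ≈ -0.25822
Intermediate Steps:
t(s, g) = s - (-4 + s)*(4 + g)
b(M) = -1 - M
-916/(-1074) + ((588 + t(-2, 26)) - 706)/b(53) = -916/(-1074) + ((588 + (16 - 3*(-2) + 4*26 - 1*26*(-2))) - 706)/(-1 - 1*53) = -916*(-1/1074) + ((588 + (16 + 6 + 104 + 52)) - 706)/(-1 - 53) = 458/537 + ((588 + 178) - 706)/(-54) = 458/537 + (766 - 706)*(-1/54) = 458/537 + 60*(-1/54) = 458/537 - 10/9 = -416/1611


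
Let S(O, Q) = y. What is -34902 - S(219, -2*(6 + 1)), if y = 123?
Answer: -35025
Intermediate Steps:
S(O, Q) = 123
-34902 - S(219, -2*(6 + 1)) = -34902 - 1*123 = -34902 - 123 = -35025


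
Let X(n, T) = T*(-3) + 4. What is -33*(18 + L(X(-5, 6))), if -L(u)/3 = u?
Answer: -1980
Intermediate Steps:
X(n, T) = 4 - 3*T (X(n, T) = -3*T + 4 = 4 - 3*T)
L(u) = -3*u
-33*(18 + L(X(-5, 6))) = -33*(18 - 3*(4 - 3*6)) = -33*(18 - 3*(4 - 18)) = -33*(18 - 3*(-14)) = -33*(18 + 42) = -33*60 = -1980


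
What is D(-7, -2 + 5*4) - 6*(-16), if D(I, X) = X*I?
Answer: -30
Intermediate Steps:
D(I, X) = I*X
D(-7, -2 + 5*4) - 6*(-16) = -7*(-2 + 5*4) - 6*(-16) = -7*(-2 + 20) + 96 = -7*18 + 96 = -126 + 96 = -30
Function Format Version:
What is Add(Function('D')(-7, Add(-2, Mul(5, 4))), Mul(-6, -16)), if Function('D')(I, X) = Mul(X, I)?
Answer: -30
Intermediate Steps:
Function('D')(I, X) = Mul(I, X)
Add(Function('D')(-7, Add(-2, Mul(5, 4))), Mul(-6, -16)) = Add(Mul(-7, Add(-2, Mul(5, 4))), Mul(-6, -16)) = Add(Mul(-7, Add(-2, 20)), 96) = Add(Mul(-7, 18), 96) = Add(-126, 96) = -30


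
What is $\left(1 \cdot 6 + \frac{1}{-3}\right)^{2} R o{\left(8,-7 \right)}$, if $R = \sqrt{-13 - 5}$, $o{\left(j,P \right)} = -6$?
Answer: $- 578 i \sqrt{2} \approx - 817.42 i$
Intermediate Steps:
$R = 3 i \sqrt{2}$ ($R = \sqrt{-18} = 3 i \sqrt{2} \approx 4.2426 i$)
$\left(1 \cdot 6 + \frac{1}{-3}\right)^{2} R o{\left(8,-7 \right)} = \left(1 \cdot 6 + \frac{1}{-3}\right)^{2} \cdot 3 i \sqrt{2} \left(-6\right) = \left(6 - \frac{1}{3}\right)^{2} \left(- 18 i \sqrt{2}\right) = \left(\frac{17}{3}\right)^{2} \left(- 18 i \sqrt{2}\right) = \frac{289 \left(- 18 i \sqrt{2}\right)}{9} = - 578 i \sqrt{2}$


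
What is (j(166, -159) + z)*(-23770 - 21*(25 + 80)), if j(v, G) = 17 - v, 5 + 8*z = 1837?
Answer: -2078000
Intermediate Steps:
z = 229 (z = -5/8 + (⅛)*1837 = -5/8 + 1837/8 = 229)
(j(166, -159) + z)*(-23770 - 21*(25 + 80)) = ((17 - 1*166) + 229)*(-23770 - 21*(25 + 80)) = ((17 - 166) + 229)*(-23770 - 21*105) = (-149 + 229)*(-23770 - 2205) = 80*(-25975) = -2078000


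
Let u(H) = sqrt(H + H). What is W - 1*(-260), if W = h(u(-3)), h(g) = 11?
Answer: 271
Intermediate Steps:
u(H) = sqrt(2)*sqrt(H) (u(H) = sqrt(2*H) = sqrt(2)*sqrt(H))
W = 11
W - 1*(-260) = 11 - 1*(-260) = 11 + 260 = 271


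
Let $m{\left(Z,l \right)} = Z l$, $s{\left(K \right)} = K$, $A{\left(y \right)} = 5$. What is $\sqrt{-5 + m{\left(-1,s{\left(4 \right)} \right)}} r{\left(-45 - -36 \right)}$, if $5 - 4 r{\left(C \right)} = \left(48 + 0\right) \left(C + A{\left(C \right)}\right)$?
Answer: $\frac{591 i}{4} \approx 147.75 i$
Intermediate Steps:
$r{\left(C \right)} = - \frac{235}{4} - 12 C$ ($r{\left(C \right)} = \frac{5}{4} - \frac{\left(48 + 0\right) \left(C + 5\right)}{4} = \frac{5}{4} - \frac{48 \left(5 + C\right)}{4} = \frac{5}{4} - \frac{240 + 48 C}{4} = \frac{5}{4} - \left(60 + 12 C\right) = - \frac{235}{4} - 12 C$)
$\sqrt{-5 + m{\left(-1,s{\left(4 \right)} \right)}} r{\left(-45 - -36 \right)} = \sqrt{-5 - 4} \left(- \frac{235}{4} - 12 \left(-45 - -36\right)\right) = \sqrt{-5 - 4} \left(- \frac{235}{4} - 12 \left(-45 + 36\right)\right) = \sqrt{-9} \left(- \frac{235}{4} - -108\right) = 3 i \left(- \frac{235}{4} + 108\right) = 3 i \frac{197}{4} = \frac{591 i}{4}$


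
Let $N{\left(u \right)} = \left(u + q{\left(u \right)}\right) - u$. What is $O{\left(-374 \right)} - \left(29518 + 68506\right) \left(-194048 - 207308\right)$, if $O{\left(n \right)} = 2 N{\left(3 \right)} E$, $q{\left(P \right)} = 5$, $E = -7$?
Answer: $39342520474$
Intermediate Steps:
$N{\left(u \right)} = 5$ ($N{\left(u \right)} = \left(u + 5\right) - u = \left(5 + u\right) - u = 5$)
$O{\left(n \right)} = -70$ ($O{\left(n \right)} = 2 \cdot 5 \left(-7\right) = 10 \left(-7\right) = -70$)
$O{\left(-374 \right)} - \left(29518 + 68506\right) \left(-194048 - 207308\right) = -70 - \left(29518 + 68506\right) \left(-194048 - 207308\right) = -70 - 98024 \left(-401356\right) = -70 - -39342520544 = -70 + 39342520544 = 39342520474$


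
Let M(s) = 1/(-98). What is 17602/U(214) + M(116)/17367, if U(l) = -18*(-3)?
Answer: 4993000913/15317694 ≈ 325.96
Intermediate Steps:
U(l) = 54
M(s) = -1/98
17602/U(214) + M(116)/17367 = 17602/54 - 1/98/17367 = 17602*(1/54) - 1/98*1/17367 = 8801/27 - 1/1701966 = 4993000913/15317694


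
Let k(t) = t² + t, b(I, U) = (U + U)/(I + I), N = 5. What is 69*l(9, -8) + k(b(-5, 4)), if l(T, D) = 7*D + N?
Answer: -87979/25 ≈ -3519.2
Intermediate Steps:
b(I, U) = U/I (b(I, U) = (2*U)/((2*I)) = (2*U)*(1/(2*I)) = U/I)
k(t) = t + t²
l(T, D) = 5 + 7*D (l(T, D) = 7*D + 5 = 5 + 7*D)
69*l(9, -8) + k(b(-5, 4)) = 69*(5 + 7*(-8)) + (4/(-5))*(1 + 4/(-5)) = 69*(5 - 56) + (4*(-⅕))*(1 + 4*(-⅕)) = 69*(-51) - 4*(1 - ⅘)/5 = -3519 - ⅘*⅕ = -3519 - 4/25 = -87979/25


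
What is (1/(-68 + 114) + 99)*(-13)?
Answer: -59215/46 ≈ -1287.3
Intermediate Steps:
(1/(-68 + 114) + 99)*(-13) = (1/46 + 99)*(-13) = (4555/46)*(-13) = -59215/46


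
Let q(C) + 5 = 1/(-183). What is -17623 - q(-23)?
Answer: -3224093/183 ≈ -17618.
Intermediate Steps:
q(C) = -916/183 (q(C) = -5 + 1/(-183) = -5 - 1/183 = -916/183)
-17623 - q(-23) = -17623 - 1*(-916/183) = -17623 + 916/183 = -3224093/183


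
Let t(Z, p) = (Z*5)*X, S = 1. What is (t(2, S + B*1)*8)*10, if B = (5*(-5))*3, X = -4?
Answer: -3200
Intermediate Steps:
B = -75 (B = -25*3 = -75)
t(Z, p) = -20*Z (t(Z, p) = (Z*5)*(-4) = (5*Z)*(-4) = -20*Z)
(t(2, S + B*1)*8)*10 = (-20*2*8)*10 = -40*8*10 = -320*10 = -3200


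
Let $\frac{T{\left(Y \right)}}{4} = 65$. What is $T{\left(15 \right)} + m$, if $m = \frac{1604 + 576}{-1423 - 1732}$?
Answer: $\frac{163624}{631} \approx 259.31$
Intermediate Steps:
$m = - \frac{436}{631}$ ($m = \frac{2180}{-3155} = 2180 \left(- \frac{1}{3155}\right) = - \frac{436}{631} \approx -0.69097$)
$T{\left(Y \right)} = 260$ ($T{\left(Y \right)} = 4 \cdot 65 = 260$)
$T{\left(15 \right)} + m = 260 - \frac{436}{631} = \frac{163624}{631}$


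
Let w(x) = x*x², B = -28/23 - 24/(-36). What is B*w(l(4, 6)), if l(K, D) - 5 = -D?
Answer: 38/69 ≈ 0.55072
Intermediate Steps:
l(K, D) = 5 - D
B = -38/69 (B = -28*1/23 - 24*(-1/36) = -28/23 + ⅔ = -38/69 ≈ -0.55072)
w(x) = x³
B*w(l(4, 6)) = -38*(5 - 1*6)³/69 = -38*(5 - 6)³/69 = -38/69*(-1)³ = -38/69*(-1) = 38/69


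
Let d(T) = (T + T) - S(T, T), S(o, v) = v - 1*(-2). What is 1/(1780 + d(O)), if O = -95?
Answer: 1/1683 ≈ 0.00059418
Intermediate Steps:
S(o, v) = 2 + v (S(o, v) = v + 2 = 2 + v)
d(T) = -2 + T (d(T) = (T + T) - (2 + T) = 2*T + (-2 - T) = -2 + T)
1/(1780 + d(O)) = 1/(1780 + (-2 - 95)) = 1/(1780 - 97) = 1/1683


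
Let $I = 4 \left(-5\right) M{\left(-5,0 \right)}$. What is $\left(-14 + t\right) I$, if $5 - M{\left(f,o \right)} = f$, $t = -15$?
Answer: $5800$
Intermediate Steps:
$M{\left(f,o \right)} = 5 - f$
$I = -200$ ($I = 4 \left(-5\right) \left(5 - -5\right) = - 20 \left(5 + 5\right) = \left(-20\right) 10 = -200$)
$\left(-14 + t\right) I = \left(-14 - 15\right) \left(-200\right) = \left(-29\right) \left(-200\right) = 5800$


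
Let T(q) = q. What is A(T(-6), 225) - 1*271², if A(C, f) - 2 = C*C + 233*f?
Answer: -20978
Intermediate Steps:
A(C, f) = 2 + C² + 233*f (A(C, f) = 2 + (C*C + 233*f) = 2 + (C² + 233*f) = 2 + C² + 233*f)
A(T(-6), 225) - 1*271² = (2 + (-6)² + 233*225) - 1*271² = (2 + 36 + 52425) - 1*73441 = 52463 - 73441 = -20978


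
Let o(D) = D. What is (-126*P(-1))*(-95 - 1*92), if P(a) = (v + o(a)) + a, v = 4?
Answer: 47124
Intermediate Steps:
P(a) = 4 + 2*a (P(a) = (4 + a) + a = 4 + 2*a)
(-126*P(-1))*(-95 - 1*92) = (-126*(4 + 2*(-1)))*(-95 - 1*92) = (-126*(4 - 2))*(-95 - 92) = -126*2*(-187) = -252*(-187) = 47124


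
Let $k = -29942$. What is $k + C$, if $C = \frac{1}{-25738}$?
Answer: $- \frac{770647197}{25738} \approx -29942.0$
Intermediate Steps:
$C = - \frac{1}{25738} \approx -3.8853 \cdot 10^{-5}$
$k + C = -29942 - \frac{1}{25738} = - \frac{770647197}{25738}$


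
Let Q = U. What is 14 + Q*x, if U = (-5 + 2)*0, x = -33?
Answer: 14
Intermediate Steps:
U = 0 (U = -3*0 = 0)
Q = 0
14 + Q*x = 14 + 0*(-33) = 14 + 0 = 14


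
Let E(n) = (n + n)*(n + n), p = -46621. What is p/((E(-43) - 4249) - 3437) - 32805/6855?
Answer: 20671567/132530 ≈ 155.98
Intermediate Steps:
E(n) = 4*n**2 (E(n) = (2*n)*(2*n) = 4*n**2)
p/((E(-43) - 4249) - 3437) - 32805/6855 = -46621/((4*(-43)**2 - 4249) - 3437) - 32805/6855 = -46621/((4*1849 - 4249) - 3437) - 32805*1/6855 = -46621/((7396 - 4249) - 3437) - 2187/457 = -46621/(3147 - 3437) - 2187/457 = -46621/(-290) - 2187/457 = -46621*(-1/290) - 2187/457 = 46621/290 - 2187/457 = 20671567/132530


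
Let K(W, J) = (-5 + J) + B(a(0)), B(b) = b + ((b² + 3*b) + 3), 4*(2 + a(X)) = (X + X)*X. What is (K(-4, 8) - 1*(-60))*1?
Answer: 62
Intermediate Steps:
a(X) = -2 + X²/2 (a(X) = -2 + ((X + X)*X)/4 = -2 + ((2*X)*X)/4 = -2 + (2*X²)/4 = -2 + X²/2)
B(b) = 3 + b² + 4*b (B(b) = b + (3 + b² + 3*b) = 3 + b² + 4*b)
K(W, J) = -6 + J (K(W, J) = (-5 + J) + (3 + (-2 + (½)*0²)² + 4*(-2 + (½)*0²)) = (-5 + J) + (3 + (-2 + (½)*0)² + 4*(-2 + (½)*0)) = (-5 + J) + (3 + (-2 + 0)² + 4*(-2 + 0)) = (-5 + J) + (3 + (-2)² + 4*(-2)) = (-5 + J) + (3 + 4 - 8) = (-5 + J) - 1 = -6 + J)
(K(-4, 8) - 1*(-60))*1 = ((-6 + 8) - 1*(-60))*1 = (2 + 60)*1 = 62*1 = 62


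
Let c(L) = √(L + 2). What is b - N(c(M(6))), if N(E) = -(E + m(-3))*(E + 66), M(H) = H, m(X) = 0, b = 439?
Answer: 447 + 132*√2 ≈ 633.68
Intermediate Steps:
c(L) = √(2 + L)
N(E) = -E*(66 + E) (N(E) = -(E + 0)*(E + 66) = -E*(66 + E))
b - N(c(M(6))) = 439 - √(2 + 6)*(-66 - √(2 + 6)) = 439 - √8*(-66 - √8) = 439 - 2*√2*(-66 - 2*√2)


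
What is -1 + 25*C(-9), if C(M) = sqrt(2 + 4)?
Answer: -1 + 25*sqrt(6) ≈ 60.237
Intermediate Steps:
C(M) = sqrt(6)
-1 + 25*C(-9) = -1 + 25*sqrt(6)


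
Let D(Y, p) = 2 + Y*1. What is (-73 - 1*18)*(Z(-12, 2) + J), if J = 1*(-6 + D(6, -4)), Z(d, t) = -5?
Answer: 273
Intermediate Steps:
D(Y, p) = 2 + Y
J = 2 (J = 1*(-6 + (2 + 6)) = 1*(-6 + 8) = 1*2 = 2)
(-73 - 1*18)*(Z(-12, 2) + J) = (-73 - 1*18)*(-5 + 2) = (-73 - 18)*(-3) = -91*(-3) = 273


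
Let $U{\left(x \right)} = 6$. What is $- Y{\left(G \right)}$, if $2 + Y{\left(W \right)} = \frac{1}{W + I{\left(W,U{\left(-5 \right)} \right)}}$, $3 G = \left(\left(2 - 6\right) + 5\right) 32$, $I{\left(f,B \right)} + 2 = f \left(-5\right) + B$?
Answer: $\frac{235}{116} \approx 2.0259$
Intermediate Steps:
$I{\left(f,B \right)} = -2 + B - 5 f$ ($I{\left(f,B \right)} = -2 + \left(f \left(-5\right) + B\right) = -2 + \left(- 5 f + B\right) = -2 + \left(B - 5 f\right) = -2 + B - 5 f$)
$G = \frac{32}{3}$ ($G = \frac{\left(\left(2 - 6\right) + 5\right) 32}{3} = \frac{\left(-4 + 5\right) 32}{3} = \frac{1 \cdot 32}{3} = \frac{1}{3} \cdot 32 = \frac{32}{3} \approx 10.667$)
$Y{\left(W \right)} = -2 + \frac{1}{4 - 4 W}$ ($Y{\left(W \right)} = -2 + \frac{1}{W - \left(-4 + 5 W\right)} = -2 + \frac{1}{4 - 4 W}$)
$- Y{\left(G \right)} = - \frac{7 - \frac{256}{3}}{4 \left(-1 + \frac{32}{3}\right)} = - \frac{7 - \frac{256}{3}}{4 \cdot \frac{29}{3}} = - \frac{3 \left(-235\right)}{4 \cdot 29 \cdot 3} = \left(-1\right) \left(- \frac{235}{116}\right) = \frac{235}{116}$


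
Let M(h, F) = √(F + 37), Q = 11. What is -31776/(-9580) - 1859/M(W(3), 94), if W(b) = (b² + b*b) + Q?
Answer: 7944/2395 - 1859*√131/131 ≈ -159.10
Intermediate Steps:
W(b) = 11 + 2*b² (W(b) = (b² + b*b) + 11 = (b² + b²) + 11 = 2*b² + 11 = 11 + 2*b²)
M(h, F) = √(37 + F)
-31776/(-9580) - 1859/M(W(3), 94) = -31776/(-9580) - 1859/√(37 + 94) = -31776*(-1/9580) - 1859*√131/131 = 7944/2395 - 1859*√131/131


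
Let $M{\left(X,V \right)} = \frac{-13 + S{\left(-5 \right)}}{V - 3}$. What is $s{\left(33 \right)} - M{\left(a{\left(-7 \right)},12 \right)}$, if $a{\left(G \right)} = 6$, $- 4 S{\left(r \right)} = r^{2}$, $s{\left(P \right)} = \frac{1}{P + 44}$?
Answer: $\frac{5965}{2772} \approx 2.1519$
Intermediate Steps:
$s{\left(P \right)} = \frac{1}{44 + P}$
$S{\left(r \right)} = - \frac{r^{2}}{4}$
$M{\left(X,V \right)} = - \frac{77}{4 \left(-3 + V\right)}$ ($M{\left(X,V \right)} = \frac{-13 - \frac{\left(-5\right)^{2}}{4}}{V - 3} = \frac{-13 - \frac{25}{4}}{-3 + V} = - \frac{77}{4 \left(-3 + V\right)}$)
$s{\left(33 \right)} - M{\left(a{\left(-7 \right)},12 \right)} = \frac{1}{44 + 33} - - \frac{77}{-12 + 4 \cdot 12} = \frac{1}{77} - - \frac{77}{-12 + 48} = \frac{1}{77} - - \frac{77}{36} = \frac{1}{77} + \frac{77}{36} = \frac{5965}{2772}$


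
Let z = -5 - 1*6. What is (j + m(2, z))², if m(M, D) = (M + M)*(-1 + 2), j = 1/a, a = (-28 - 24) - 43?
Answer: 143641/9025 ≈ 15.916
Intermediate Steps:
z = -11 (z = -5 - 6 = -11)
a = -95 (a = -52 - 43 = -95)
j = -1/95 (j = 1/(-95) = -1/95 ≈ -0.010526)
m(M, D) = 2*M (m(M, D) = (2*M)*1 = 2*M)
(j + m(2, z))² = (-1/95 + 2*2)² = (-1/95 + 4)² = (379/95)² = 143641/9025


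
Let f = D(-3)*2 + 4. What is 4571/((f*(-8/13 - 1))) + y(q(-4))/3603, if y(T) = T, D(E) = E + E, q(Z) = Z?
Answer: 3398419/9608 ≈ 353.71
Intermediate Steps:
D(E) = 2*E
f = -8 (f = (2*(-3))*2 + 4 = -6*2 + 4 = -12 + 4 = -8)
4571/((f*(-8/13 - 1))) + y(q(-4))/3603 = 4571/((-8*(-8/13 - 1))) - 4/3603 = 4571/((-8*(-21/13))) - 4/3603 = 4571/(168/13) - 4/3603 = 4571*(13/168) - 4/3603 = 8489/24 - 4/3603 = 3398419/9608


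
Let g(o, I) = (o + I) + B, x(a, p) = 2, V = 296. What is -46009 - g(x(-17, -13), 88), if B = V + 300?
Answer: -46695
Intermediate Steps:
B = 596 (B = 296 + 300 = 596)
g(o, I) = 596 + I + o (g(o, I) = (o + I) + 596 = (I + o) + 596 = 596 + I + o)
-46009 - g(x(-17, -13), 88) = -46009 - (596 + 88 + 2) = -46009 - 1*686 = -46009 - 686 = -46695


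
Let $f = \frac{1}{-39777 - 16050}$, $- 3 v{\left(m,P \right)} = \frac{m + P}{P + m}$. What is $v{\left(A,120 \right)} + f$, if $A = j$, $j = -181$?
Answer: $- \frac{18610}{55827} \approx -0.33335$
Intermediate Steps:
$A = -181$
$v{\left(m,P \right)} = - \frac{1}{3}$ ($v{\left(m,P \right)} = - \frac{\left(m + P\right) \frac{1}{P + m}}{3} = - \frac{\left(P + m\right) \frac{1}{P + m}}{3} = \left(- \frac{1}{3}\right) 1 = - \frac{1}{3}$)
$f = - \frac{1}{55827}$ ($f = \frac{1}{-55827} = - \frac{1}{55827} \approx -1.7912 \cdot 10^{-5}$)
$v{\left(A,120 \right)} + f = - \frac{1}{3} - \frac{1}{55827} = - \frac{18610}{55827}$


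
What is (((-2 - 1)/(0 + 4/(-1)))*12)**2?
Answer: 81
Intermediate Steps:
(((-2 - 1)/(0 + 4/(-1)))*12)**2 = (-3/(0 + 4*(-1))*12)**2 = (-3/(0 - 4)*12)**2 = (-3/(-4)*12)**2 = (-3*(-1/4)*12)**2 = ((3/4)*12)**2 = 9**2 = 81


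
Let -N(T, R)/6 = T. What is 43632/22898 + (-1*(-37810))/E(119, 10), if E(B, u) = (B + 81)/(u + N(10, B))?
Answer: -216399713/22898 ≈ -9450.6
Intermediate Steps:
N(T, R) = -6*T
E(B, u) = (81 + B)/(-60 + u) (E(B, u) = (B + 81)/(u - 6*10) = (81 + B)/(u - 60) = (81 + B)/(-60 + u))
43632/22898 + (-1*(-37810))/E(119, 10) = 43632/22898 + (-1*(-37810))/(((81 + 119)/(-60 + 10))) = 43632*(1/22898) + 37810/((200/(-50))) = 21816/11449 + 37810/((-1/50*200)) = 21816/11449 + 37810/(-4) = 21816/11449 + 37810*(-1/4) = 21816/11449 - 18905/2 = -216399713/22898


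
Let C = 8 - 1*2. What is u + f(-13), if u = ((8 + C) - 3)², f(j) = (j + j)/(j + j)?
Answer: 122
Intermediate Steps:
f(j) = 1 (f(j) = (2*j)/((2*j)) = (2*j)*(1/(2*j)) = 1)
C = 6 (C = 8 - 2 = 6)
u = 121 (u = ((8 + 6) - 3)² = (14 - 3)² = 11² = 121)
u + f(-13) = 121 + 1 = 122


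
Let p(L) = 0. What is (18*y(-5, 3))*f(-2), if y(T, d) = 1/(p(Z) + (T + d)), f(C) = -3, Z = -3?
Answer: 27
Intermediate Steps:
y(T, d) = 1/(T + d) (y(T, d) = 1/(0 + (T + d)) = 1/(T + d))
(18*y(-5, 3))*f(-2) = (18/(-5 + 3))*(-3) = (18/(-2))*(-3) = (18*(-½))*(-3) = -9*(-3) = 27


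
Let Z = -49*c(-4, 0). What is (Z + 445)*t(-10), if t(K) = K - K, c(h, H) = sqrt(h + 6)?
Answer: 0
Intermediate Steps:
c(h, H) = sqrt(6 + h)
Z = -49*sqrt(2) (Z = -49*sqrt(6 - 4) = -49*sqrt(2) ≈ -69.297)
t(K) = 0
(Z + 445)*t(-10) = (-49*sqrt(2) + 445)*0 = (445 - 49*sqrt(2))*0 = 0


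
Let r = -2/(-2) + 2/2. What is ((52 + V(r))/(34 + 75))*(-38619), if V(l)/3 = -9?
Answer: -965475/109 ≈ -8857.6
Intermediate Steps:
r = 2 (r = -2*(-½) + 2*(½) = 1 + 1 = 2)
V(l) = -27 (V(l) = 3*(-9) = -27)
((52 + V(r))/(34 + 75))*(-38619) = ((52 - 27)/(34 + 75))*(-38619) = (25/109)*(-38619) = -965475/109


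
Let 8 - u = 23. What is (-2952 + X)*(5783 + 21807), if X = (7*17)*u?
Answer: -130693830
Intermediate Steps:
u = -15 (u = 8 - 1*23 = 8 - 23 = -15)
X = -1785 (X = (7*17)*(-15) = 119*(-15) = -1785)
(-2952 + X)*(5783 + 21807) = (-2952 - 1785)*(5783 + 21807) = -4737*27590 = -130693830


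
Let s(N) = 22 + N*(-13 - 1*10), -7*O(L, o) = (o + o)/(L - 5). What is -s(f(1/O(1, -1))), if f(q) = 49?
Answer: 1105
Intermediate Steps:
O(L, o) = -2*o/(7*(-5 + L)) (O(L, o) = -(o + o)/(7*(L - 5)) = -2*o/(7*(-5 + L)))
s(N) = 22 - 23*N (s(N) = 22 + N*(-13 - 10) = 22 + N*(-23) = 22 - 23*N)
-s(f(1/O(1, -1))) = -(22 - 23*49) = -(22 - 1127) = -1*(-1105) = 1105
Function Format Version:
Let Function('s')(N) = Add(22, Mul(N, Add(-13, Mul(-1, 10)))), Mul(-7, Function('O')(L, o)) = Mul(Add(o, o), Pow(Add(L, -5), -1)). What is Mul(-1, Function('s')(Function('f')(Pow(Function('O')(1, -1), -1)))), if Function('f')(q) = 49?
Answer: 1105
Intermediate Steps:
Function('O')(L, o) = Mul(Rational(-2, 7), o, Pow(Add(-5, L), -1)) (Function('O')(L, o) = Mul(Rational(-1, 7), Mul(Add(o, o), Pow(Add(L, -5), -1))) = Mul(Rational(-1, 7), Mul(Mul(2, o), Pow(Add(-5, L), -1))) = Mul(Rational(-1, 7), Mul(2, o, Pow(Add(-5, L), -1))) = Mul(Rational(-2, 7), o, Pow(Add(-5, L), -1)))
Function('s')(N) = Add(22, Mul(-23, N)) (Function('s')(N) = Add(22, Mul(N, Add(-13, -10))) = Add(22, Mul(N, -23)) = Add(22, Mul(-23, N)))
Mul(-1, Function('s')(Function('f')(Pow(Function('O')(1, -1), -1)))) = Mul(-1, Add(22, Mul(-23, 49))) = Mul(-1, Add(22, -1127)) = Mul(-1, -1105) = 1105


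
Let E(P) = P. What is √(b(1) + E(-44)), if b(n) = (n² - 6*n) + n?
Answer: 4*I*√3 ≈ 6.9282*I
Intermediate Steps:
b(n) = n² - 5*n
√(b(1) + E(-44)) = √(1*(-5 + 1) - 44) = √(1*(-4) - 44) = √(-4 - 44) = √(-48) = 4*I*√3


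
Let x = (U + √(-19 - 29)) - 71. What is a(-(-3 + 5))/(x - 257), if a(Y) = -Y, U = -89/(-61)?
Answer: -2430118/396945169 - 29768*I*√3/396945169 ≈ -0.0061221 - 0.00012989*I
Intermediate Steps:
U = 89/61 (U = -89*(-1/61) = 89/61 ≈ 1.4590)
x = -4242/61 + 4*I*√3 (x = (89/61 + √(-19 - 29)) - 71 = (89/61 + √(-48)) - 71 = (89/61 + 4*I*√3) - 71 = -4242/61 + 4*I*√3 ≈ -69.541 + 6.9282*I)
a(-(-3 + 5))/(x - 257) = (-(-1)*(-3 + 5))/((-4242/61 + 4*I*√3) - 257) = (-(-1)*2)/(-19919/61 + 4*I*√3) = (-1*(-2))/(-19919/61 + 4*I*√3) = 2/(-19919/61 + 4*I*√3)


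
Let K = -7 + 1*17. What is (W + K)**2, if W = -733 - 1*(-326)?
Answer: 157609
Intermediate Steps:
W = -407 (W = -733 + 326 = -407)
K = 10 (K = -7 + 17 = 10)
(W + K)**2 = (-407 + 10)**2 = (-397)**2 = 157609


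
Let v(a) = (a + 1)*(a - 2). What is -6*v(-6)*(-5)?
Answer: 1200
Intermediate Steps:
v(a) = (1 + a)*(-2 + a)
-6*v(-6)*(-5) = -6*(-2 + (-6)**2 - 1*(-6))*(-5) = -6*(-2 + 36 + 6)*(-5) = -6*40*(-5) = -240*(-5) = 1200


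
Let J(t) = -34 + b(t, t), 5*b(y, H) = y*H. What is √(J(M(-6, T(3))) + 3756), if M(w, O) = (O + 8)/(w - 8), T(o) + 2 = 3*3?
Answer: √729557/14 ≈ 61.010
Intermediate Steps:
T(o) = 7 (T(o) = -2 + 3*3 = -2 + 9 = 7)
M(w, O) = (8 + O)/(-8 + w)
b(y, H) = H*y/5 (b(y, H) = (y*H)/5 = (H*y)/5 = H*y/5)
J(t) = -34 + t²/5 (J(t) = -34 + t*t/5 = -34 + t²/5)
√(J(M(-6, T(3))) + 3756) = √((-34 + ((8 + 7)/(-8 - 6))²/5) + 3756) = √((-34 + (15/(-14))²/5) + 3756) = √((-34 + (-1/14*15)²/5) + 3756) = √((-34 + (-15/14)²/5) + 3756) = √((-34 + (⅕)*(225/196)) + 3756) = √((-34 + 45/196) + 3756) = √(-6619/196 + 3756) = √(729557/196) = √729557/14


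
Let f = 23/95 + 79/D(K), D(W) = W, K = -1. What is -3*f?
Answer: 22446/95 ≈ 236.27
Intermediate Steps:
f = -7482/95 (f = 23/95 + 79/(-1) = 23*(1/95) + 79*(-1) = 23/95 - 79 = -7482/95 ≈ -78.758)
-3*f = -3*(-7482/95) = 22446/95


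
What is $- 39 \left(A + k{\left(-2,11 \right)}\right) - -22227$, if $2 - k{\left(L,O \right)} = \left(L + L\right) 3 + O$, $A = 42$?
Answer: $20472$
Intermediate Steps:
$k{\left(L,O \right)} = 2 - O - 6 L$ ($k{\left(L,O \right)} = 2 - \left(\left(L + L\right) 3 + O\right) = 2 - \left(2 L 3 + O\right) = 2 - \left(6 L + O\right) = 2 - \left(O + 6 L\right) = 2 - O - 6 L$)
$- 39 \left(A + k{\left(-2,11 \right)}\right) - -22227 = - 39 \left(42 - -3\right) - -22227 = - 39 \left(42 + \left(2 - 11 + 12\right)\right) + 22227 = - 39 \left(42 + 3\right) + 22227 = \left(-39\right) 45 + 22227 = -1755 + 22227 = 20472$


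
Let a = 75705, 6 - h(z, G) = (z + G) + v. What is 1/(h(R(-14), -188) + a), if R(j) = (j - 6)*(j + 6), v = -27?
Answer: 1/75766 ≈ 1.3199e-5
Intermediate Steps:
R(j) = (-6 + j)*(6 + j)
h(z, G) = 33 - G - z (h(z, G) = 6 - ((z + G) - 27) = 6 - ((G + z) - 27) = 6 - (-27 + G + z) = 6 + (27 - G - z) = 33 - G - z)
1/(h(R(-14), -188) + a) = 1/((33 - 1*(-188) - (-36 + (-14)²)) + 75705) = 1/((33 + 188 - (-36 + 196)) + 75705) = 1/((33 + 188 - 1*160) + 75705) = 1/((33 + 188 - 160) + 75705) = 1/(61 + 75705) = 1/75766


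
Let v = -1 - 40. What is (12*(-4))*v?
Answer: 1968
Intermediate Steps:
v = -41
(12*(-4))*v = (12*(-4))*(-41) = -48*(-41) = 1968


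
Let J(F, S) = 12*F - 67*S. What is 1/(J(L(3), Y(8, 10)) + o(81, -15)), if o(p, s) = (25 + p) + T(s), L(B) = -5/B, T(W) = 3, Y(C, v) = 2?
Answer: -1/45 ≈ -0.022222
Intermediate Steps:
J(F, S) = -67*S + 12*F
o(p, s) = 28 + p (o(p, s) = (25 + p) + 3 = 28 + p)
1/(J(L(3), Y(8, 10)) + o(81, -15)) = 1/((-67*2 + 12*(-5/3)) + (28 + 81)) = 1/((-134 + 12*(-5*1/3)) + 109) = 1/((-134 + 12*(-5/3)) + 109) = 1/((-134 - 20) + 109) = 1/(-154 + 109) = 1/(-45) = -1/45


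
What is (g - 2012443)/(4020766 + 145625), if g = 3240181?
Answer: 409246/1388797 ≈ 0.29468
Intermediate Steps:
(g - 2012443)/(4020766 + 145625) = (3240181 - 2012443)/(4020766 + 145625) = 1227738/4166391 = 1227738*(1/4166391) = 409246/1388797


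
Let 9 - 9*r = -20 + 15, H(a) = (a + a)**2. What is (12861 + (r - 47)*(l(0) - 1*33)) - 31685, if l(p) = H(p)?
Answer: -51973/3 ≈ -17324.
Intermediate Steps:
H(a) = 4*a**2 (H(a) = (2*a)**2 = 4*a**2)
l(p) = 4*p**2
r = 14/9 (r = 1 - (-20 + 15)/9 = 1 - 1/9*(-5) = 1 + 5/9 = 14/9 ≈ 1.5556)
(12861 + (r - 47)*(l(0) - 1*33)) - 31685 = (12861 + (14/9 - 47)*(4*0**2 - 1*33)) - 31685 = (12861 - 409*(4*0 - 33)/9) - 31685 = (12861 - 409*(0 - 33)/9) - 31685 = (12861 - 409/9*(-33)) - 31685 = (12861 + 4499/3) - 31685 = 43082/3 - 31685 = -51973/3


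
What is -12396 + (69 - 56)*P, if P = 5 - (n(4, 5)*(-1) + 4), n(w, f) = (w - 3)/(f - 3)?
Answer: -24753/2 ≈ -12377.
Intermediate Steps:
n(w, f) = (-3 + w)/(-3 + f)
P = 3/2 (P = 5 - (((-3 + 4)/(-3 + 5))*(-1) + 4) = 5 - ((1/2)*(-1) + 4) = 5 - (((½)*1)*(-1) + 4) = 5 - ((½)*(-1) + 4) = 5 - (-½ + 4) = 5 - 1*7/2 = 5 - 7/2 = 3/2 ≈ 1.5000)
-12396 + (69 - 56)*P = -12396 + (69 - 56)*(3/2) = -12396 + 13*(3/2) = -12396 + 39/2 = -24753/2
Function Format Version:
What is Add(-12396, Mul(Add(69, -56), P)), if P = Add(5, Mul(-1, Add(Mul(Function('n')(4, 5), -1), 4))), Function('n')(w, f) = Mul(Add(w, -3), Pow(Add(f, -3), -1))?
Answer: Rational(-24753, 2) ≈ -12377.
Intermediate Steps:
Function('n')(w, f) = Mul(Pow(Add(-3, f), -1), Add(-3, w)) (Function('n')(w, f) = Mul(Add(-3, w), Pow(Add(-3, f), -1)) = Mul(Pow(Add(-3, f), -1), Add(-3, w)))
P = Rational(3, 2) (P = Add(5, Mul(-1, Add(Mul(Mul(Pow(Add(-3, 5), -1), Add(-3, 4)), -1), 4))) = Add(5, Mul(-1, Add(Mul(Mul(Pow(2, -1), 1), -1), 4))) = Add(5, Mul(-1, Add(Mul(Mul(Rational(1, 2), 1), -1), 4))) = Add(5, Mul(-1, Add(Mul(Rational(1, 2), -1), 4))) = Add(5, Mul(-1, Add(Rational(-1, 2), 4))) = Add(5, Mul(-1, Rational(7, 2))) = Add(5, Rational(-7, 2)) = Rational(3, 2) ≈ 1.5000)
Add(-12396, Mul(Add(69, -56), P)) = Add(-12396, Mul(Add(69, -56), Rational(3, 2))) = Add(-12396, Mul(13, Rational(3, 2))) = Add(-12396, Rational(39, 2)) = Rational(-24753, 2)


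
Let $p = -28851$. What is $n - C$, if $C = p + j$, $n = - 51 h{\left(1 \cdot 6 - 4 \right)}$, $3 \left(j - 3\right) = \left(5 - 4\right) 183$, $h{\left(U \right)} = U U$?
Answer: $28583$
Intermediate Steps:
$h{\left(U \right)} = U^{2}$
$j = 64$ ($j = 3 + \frac{\left(5 - 4\right) 183}{3} = 3 + \frac{1 \cdot 183}{3} = 3 + \frac{1}{3} \cdot 183 = 3 + 61 = 64$)
$n = -204$ ($n = - 51 \left(1 \cdot 6 - 4\right)^{2} = - 51 \left(6 - 4\right)^{2} = - 51 \cdot 2^{2} = \left(-51\right) 4 = -204$)
$C = -28787$ ($C = -28851 + 64 = -28787$)
$n - C = -204 - -28787 = -204 + 28787 = 28583$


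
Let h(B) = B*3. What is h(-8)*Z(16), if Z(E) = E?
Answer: -384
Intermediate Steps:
h(B) = 3*B
h(-8)*Z(16) = (3*(-8))*16 = -24*16 = -384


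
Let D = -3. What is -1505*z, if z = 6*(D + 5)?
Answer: -18060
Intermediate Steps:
z = 12 (z = 6*(-3 + 5) = 6*2 = 12)
-1505*z = -1505*12 = -18060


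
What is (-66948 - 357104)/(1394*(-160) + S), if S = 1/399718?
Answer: 169501217336/89153102719 ≈ 1.9012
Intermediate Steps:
S = 1/399718 ≈ 2.5018e-6
(-66948 - 357104)/(1394*(-160) + S) = (-66948 - 357104)/(1394*(-160) + 1/399718) = -424052/(-223040 + 1/399718) = -424052/(-89153102719/399718) = -424052*(-399718/89153102719) = 169501217336/89153102719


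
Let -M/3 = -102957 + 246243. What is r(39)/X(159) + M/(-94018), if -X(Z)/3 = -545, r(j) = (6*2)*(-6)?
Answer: 116008089/25619905 ≈ 4.5280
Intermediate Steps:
r(j) = -72 (r(j) = 12*(-6) = -72)
X(Z) = 1635 (X(Z) = -3*(-545) = 1635)
M = -429858 (M = -3*(-102957 + 246243) = -3*143286 = -429858)
r(39)/X(159) + M/(-94018) = -72/1635 - 429858/(-94018) = -72*1/1635 - 429858*(-1/94018) = -24/545 + 214929/47009 = 116008089/25619905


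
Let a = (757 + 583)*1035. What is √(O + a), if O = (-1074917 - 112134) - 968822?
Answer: I*√768973 ≈ 876.91*I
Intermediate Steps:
a = 1386900 (a = 1340*1035 = 1386900)
O = -2155873 (O = -1187051 - 968822 = -2155873)
√(O + a) = √(-2155873 + 1386900) = √(-768973) = I*√768973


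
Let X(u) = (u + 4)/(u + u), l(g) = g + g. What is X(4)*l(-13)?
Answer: -26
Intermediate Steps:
l(g) = 2*g
X(u) = (4 + u)/(2*u) (X(u) = (4 + u)/((2*u)) = (4 + u)*(1/(2*u)) = (4 + u)/(2*u))
X(4)*l(-13) = ((1/2)*(4 + 4)/4)*(2*(-13)) = ((1/2)*(1/4)*8)*(-26) = 1*(-26) = -26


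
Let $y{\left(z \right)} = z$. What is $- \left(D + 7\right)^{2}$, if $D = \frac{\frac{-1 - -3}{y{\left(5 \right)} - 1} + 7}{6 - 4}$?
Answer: $- \frac{1849}{16} \approx -115.56$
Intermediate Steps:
$D = \frac{15}{4}$ ($D = \frac{\frac{-1 - -3}{5 - 1} + 7}{6 - 4} = \frac{\frac{-1 + 3}{4} + 7}{2} = \left(2 \cdot \frac{1}{4} + 7\right) \frac{1}{2} = \left(\frac{1}{2} + 7\right) \frac{1}{2} = \frac{15}{2} \cdot \frac{1}{2} = \frac{15}{4} \approx 3.75$)
$- \left(D + 7\right)^{2} = - \left(\frac{15}{4} + 7\right)^{2} = - \left(\frac{43}{4}\right)^{2} = \left(-1\right) \frac{1849}{16} = - \frac{1849}{16}$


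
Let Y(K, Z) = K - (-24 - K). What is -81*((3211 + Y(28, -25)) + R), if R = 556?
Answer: -311607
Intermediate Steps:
Y(K, Z) = 24 + 2*K (Y(K, Z) = K + (24 + K) = 24 + 2*K)
-81*((3211 + Y(28, -25)) + R) = -81*((3211 + (24 + 2*28)) + 556) = -81*((3211 + (24 + 56)) + 556) = -81*((3211 + 80) + 556) = -81*(3291 + 556) = -81*3847 = -311607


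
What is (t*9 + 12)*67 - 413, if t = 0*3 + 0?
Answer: 391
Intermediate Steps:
t = 0 (t = 0 + 0 = 0)
(t*9 + 12)*67 - 413 = (0*9 + 12)*67 - 413 = (0 + 12)*67 - 413 = 12*67 - 413 = 804 - 413 = 391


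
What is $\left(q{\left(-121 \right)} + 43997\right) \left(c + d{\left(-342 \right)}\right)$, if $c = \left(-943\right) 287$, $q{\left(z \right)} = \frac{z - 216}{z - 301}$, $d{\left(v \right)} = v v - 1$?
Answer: $- \frac{1426675168569}{211} \approx -6.7615 \cdot 10^{9}$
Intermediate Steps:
$d{\left(v \right)} = -1 + v^{2}$ ($d{\left(v \right)} = v^{2} - 1 = -1 + v^{2}$)
$q{\left(z \right)} = \frac{-216 + z}{-301 + z}$
$c = -270641$
$\left(q{\left(-121 \right)} + 43997\right) \left(c + d{\left(-342 \right)}\right) = \left(\frac{-216 - 121}{-301 - 121} + 43997\right) \left(-270641 - \left(1 - \left(-342\right)^{2}\right)\right) = \left(\frac{1}{-422} \left(-337\right) + 43997\right) \left(-270641 + \left(-1 + 116964\right)\right) = \left(\left(- \frac{1}{422}\right) \left(-337\right) + 43997\right) \left(-270641 + 116963\right) = \left(\frac{337}{422} + 43997\right) \left(-153678\right) = \frac{18567071}{422} \left(-153678\right) = - \frac{1426675168569}{211}$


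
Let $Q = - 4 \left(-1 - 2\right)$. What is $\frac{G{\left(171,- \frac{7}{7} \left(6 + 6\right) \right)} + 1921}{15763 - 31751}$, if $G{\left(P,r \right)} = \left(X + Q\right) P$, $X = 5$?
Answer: $- \frac{1207}{3997} \approx -0.30198$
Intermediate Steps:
$Q = 12$ ($Q = \left(-4\right) \left(-3\right) = 12$)
$G{\left(P,r \right)} = 17 P$ ($G{\left(P,r \right)} = \left(5 + 12\right) P = 17 P$)
$\frac{G{\left(171,- \frac{7}{7} \left(6 + 6\right) \right)} + 1921}{15763 - 31751} = \frac{17 \cdot 171 + 1921}{15763 - 31751} = \frac{2907 + 1921}{-15988} = 4828 \left(- \frac{1}{15988}\right) = - \frac{1207}{3997}$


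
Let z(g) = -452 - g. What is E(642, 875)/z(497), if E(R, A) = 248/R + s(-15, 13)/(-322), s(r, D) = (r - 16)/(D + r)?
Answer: -69905/196181076 ≈ -0.00035633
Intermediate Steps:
s(r, D) = (-16 + r)/(D + r)
E(R, A) = -31/644 + 248/R (E(R, A) = 248/R + ((-16 - 15)/(13 - 15))/(-322) = 248/R + (-31/(-2))*(-1/322) = 248/R - ½*(-31)*(-1/322) = 248/R + (31/2)*(-1/322) = 248/R - 31/644 = -31/644 + 248/R)
E(642, 875)/z(497) = (-31/644 + 248/642)/(-452 - 1*497) = (-31/644 + 248*(1/642))/(-452 - 497) = (-31/644 + 124/321)/(-949) = (69905/206724)*(-1/949) = -69905/196181076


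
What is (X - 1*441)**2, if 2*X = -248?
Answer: 319225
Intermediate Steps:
X = -124 (X = (1/2)*(-248) = -124)
(X - 1*441)**2 = (-124 - 1*441)**2 = (-124 - 441)**2 = (-565)**2 = 319225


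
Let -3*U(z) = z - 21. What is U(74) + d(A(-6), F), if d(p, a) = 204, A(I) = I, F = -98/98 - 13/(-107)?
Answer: 559/3 ≈ 186.33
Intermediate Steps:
F = -94/107 (F = -98*1/98 - 13*(-1/107) = -1 + 13/107 = -94/107 ≈ -0.87850)
U(z) = 7 - z/3 (U(z) = -(z - 21)/3 = -(-21 + z)/3 = 7 - z/3)
U(74) + d(A(-6), F) = (7 - ⅓*74) + 204 = (7 - 74/3) + 204 = -53/3 + 204 = 559/3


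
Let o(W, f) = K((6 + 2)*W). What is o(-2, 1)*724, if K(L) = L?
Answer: -11584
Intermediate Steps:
o(W, f) = 8*W (o(W, f) = (6 + 2)*W = 8*W)
o(-2, 1)*724 = (8*(-2))*724 = -16*724 = -11584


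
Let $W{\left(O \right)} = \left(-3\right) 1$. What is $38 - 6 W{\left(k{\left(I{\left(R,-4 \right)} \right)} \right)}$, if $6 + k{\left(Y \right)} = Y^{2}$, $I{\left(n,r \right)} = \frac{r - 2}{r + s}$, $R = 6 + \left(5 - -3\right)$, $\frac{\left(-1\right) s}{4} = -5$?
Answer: $56$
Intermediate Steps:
$s = 20$ ($s = \left(-4\right) \left(-5\right) = 20$)
$R = 14$ ($R = 6 + \left(5 + 3\right) = 6 + 8 = 14$)
$I{\left(n,r \right)} = \frac{-2 + r}{20 + r}$ ($I{\left(n,r \right)} = \frac{r - 2}{r + 20} = \frac{-2 + r}{20 + r}$)
$k{\left(Y \right)} = -6 + Y^{2}$
$W{\left(O \right)} = -3$
$38 - 6 W{\left(k{\left(I{\left(R,-4 \right)} \right)} \right)} = 38 - -18 = 38 + 18 = 56$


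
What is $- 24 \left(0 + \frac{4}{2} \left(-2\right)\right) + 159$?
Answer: $255$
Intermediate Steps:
$- 24 \left(0 + \frac{4}{2} \left(-2\right)\right) + 159 = - 24 \left(0 + 4 \cdot \frac{1}{2} \left(-2\right)\right) + 159 = - 24 \left(0 + 2 \left(-2\right)\right) + 159 = - 24 \left(0 - 4\right) + 159 = \left(-24\right) \left(-4\right) + 159 = 96 + 159 = 255$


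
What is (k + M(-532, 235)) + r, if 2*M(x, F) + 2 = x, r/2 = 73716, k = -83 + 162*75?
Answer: 159232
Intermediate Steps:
k = 12067 (k = -83 + 12150 = 12067)
r = 147432 (r = 2*73716 = 147432)
M(x, F) = -1 + x/2
(k + M(-532, 235)) + r = (12067 + (-1 + (½)*(-532))) + 147432 = (12067 + (-1 - 266)) + 147432 = (12067 - 267) + 147432 = 11800 + 147432 = 159232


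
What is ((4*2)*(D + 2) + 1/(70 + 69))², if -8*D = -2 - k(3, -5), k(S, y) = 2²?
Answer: 9357481/19321 ≈ 484.32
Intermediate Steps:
k(S, y) = 4
D = ¾ (D = -(-2 - 1*4)/8 = -(-2 - 4)/8 = -⅛*(-6) = ¾ ≈ 0.75000)
((4*2)*(D + 2) + 1/(70 + 69))² = ((4*2)*(¾ + 2) + 1/(70 + 69))² = (8*(11/4) + 1/139)² = (22 + 1/139)² = (3059/139)² = 9357481/19321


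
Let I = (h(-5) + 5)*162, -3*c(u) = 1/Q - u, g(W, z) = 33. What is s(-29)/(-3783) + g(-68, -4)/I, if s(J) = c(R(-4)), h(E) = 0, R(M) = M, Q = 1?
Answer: 14021/340470 ≈ 0.041181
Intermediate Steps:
c(u) = -⅓ + u/3 (c(u) = -(1/1 - u)/3 = -(1 - u)/3 = -⅓ + u/3)
I = 810 (I = (0 + 5)*162 = 5*162 = 810)
s(J) = -5/3 (s(J) = -⅓ + (⅓)*(-4) = -⅓ - 4/3 = -5/3)
s(-29)/(-3783) + g(-68, -4)/I = -5/3/(-3783) + 33/810 = -5/3*(-1/3783) + 33*(1/810) = 5/11349 + 11/270 = 14021/340470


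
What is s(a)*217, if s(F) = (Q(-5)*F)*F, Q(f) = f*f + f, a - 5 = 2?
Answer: 212660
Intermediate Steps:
a = 7 (a = 5 + 2 = 7)
Q(f) = f + f² (Q(f) = f² + f = f + f²)
s(F) = 20*F² (s(F) = ((-5*(1 - 5))*F)*F = ((-5*(-4))*F)*F = (20*F)*F = 20*F²)
s(a)*217 = (20*7²)*217 = (20*49)*217 = 980*217 = 212660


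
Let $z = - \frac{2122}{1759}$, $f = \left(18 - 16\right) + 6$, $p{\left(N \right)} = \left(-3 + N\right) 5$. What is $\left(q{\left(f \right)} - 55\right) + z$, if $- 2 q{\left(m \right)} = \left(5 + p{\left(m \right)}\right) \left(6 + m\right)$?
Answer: $- \frac{468257}{1759} \approx -266.21$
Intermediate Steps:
$p{\left(N \right)} = -15 + 5 N$
$f = 8$ ($f = 2 + 6 = 8$)
$q{\left(m \right)} = - \frac{\left(-10 + 5 m\right) \left(6 + m\right)}{2}$ ($q{\left(m \right)} = - \frac{\left(5 + \left(-15 + 5 m\right)\right) \left(6 + m\right)}{2} = - \frac{\left(-10 + 5 m\right) \left(6 + m\right)}{2}$)
$z = - \frac{2122}{1759}$ ($z = \left(-2122\right) \frac{1}{1759} = - \frac{2122}{1759} \approx -1.2064$)
$\left(q{\left(f \right)} - 55\right) + z = \left(\left(30 - 80 - \frac{5 \cdot 8^{2}}{2}\right) - 55\right) - \frac{2122}{1759} = \left(\left(30 - 80 - 160\right) - 55\right) - \frac{2122}{1759} = \left(-210 - 55\right) - \frac{2122}{1759} = -265 - \frac{2122}{1759} = - \frac{468257}{1759}$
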